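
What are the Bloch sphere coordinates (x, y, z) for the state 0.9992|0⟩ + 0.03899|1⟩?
(0.07792, 0, 0.9969)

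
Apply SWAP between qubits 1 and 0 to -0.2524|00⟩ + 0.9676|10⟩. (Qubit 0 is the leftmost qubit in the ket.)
-0.2524|00⟩ + 0.9676|01⟩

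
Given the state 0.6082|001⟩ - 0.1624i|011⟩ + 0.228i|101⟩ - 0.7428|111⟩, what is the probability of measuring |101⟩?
0.05198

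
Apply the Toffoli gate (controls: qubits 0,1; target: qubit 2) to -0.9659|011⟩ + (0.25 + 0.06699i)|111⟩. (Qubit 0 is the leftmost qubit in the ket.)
-0.9659|011⟩ + (0.25 + 0.06699i)|110⟩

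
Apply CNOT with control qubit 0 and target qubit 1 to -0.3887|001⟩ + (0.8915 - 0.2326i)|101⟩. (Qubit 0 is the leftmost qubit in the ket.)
-0.3887|001⟩ + (0.8915 - 0.2326i)|111⟩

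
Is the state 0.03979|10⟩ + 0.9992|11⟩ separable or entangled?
Separable

Writing the state as a|00⟩ + b|01⟩ + c|10⟩ + d|11⟩, it is a product state iff ad − bc = 0.
Here (a, b, c, d) = (0, 0, 0.03979, 0.9992): ad − bc = (0)(0.9992) − (0)(0.03979) = 0, so the state is separable.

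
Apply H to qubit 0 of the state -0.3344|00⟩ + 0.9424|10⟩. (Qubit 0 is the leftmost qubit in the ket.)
0.4299|00⟩ - 0.9028|10⟩

H on qubit 0 mixes each pair of kets that differ only in qubit 0: amplitudes (a, b) of (|…0…⟩, |…1…⟩) become ((a + b)/√2, (a − b)/√2). Kets absent from the input have amplitude 0.
(|00⟩, |10⟩): (a, b) = (-0.3344, 0.9424) → (0.4299, -0.9028)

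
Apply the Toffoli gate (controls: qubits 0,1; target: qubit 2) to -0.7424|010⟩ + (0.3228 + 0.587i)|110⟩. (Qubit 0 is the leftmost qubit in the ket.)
-0.7424|010⟩ + (0.3228 + 0.587i)|111⟩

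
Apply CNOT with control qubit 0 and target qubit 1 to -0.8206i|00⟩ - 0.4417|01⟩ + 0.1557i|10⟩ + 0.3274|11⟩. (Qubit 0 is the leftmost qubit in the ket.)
-0.8206i|00⟩ - 0.4417|01⟩ + 0.3274|10⟩ + 0.1557i|11⟩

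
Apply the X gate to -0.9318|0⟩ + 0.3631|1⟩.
0.3631|0⟩ - 0.9318|1⟩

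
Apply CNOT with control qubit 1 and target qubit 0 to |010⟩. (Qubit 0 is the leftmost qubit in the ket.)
|110⟩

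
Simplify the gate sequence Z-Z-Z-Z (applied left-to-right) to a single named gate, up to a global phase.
I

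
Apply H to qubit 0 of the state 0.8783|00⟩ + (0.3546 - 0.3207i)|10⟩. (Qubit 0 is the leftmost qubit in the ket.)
(0.8718 - 0.2268i)|00⟩ + (0.3703 + 0.2268i)|10⟩

H on qubit 0 mixes each pair of kets that differ only in qubit 0: amplitudes (a, b) of (|…0…⟩, |…1…⟩) become ((a + b)/√2, (a − b)/√2). Kets absent from the input have amplitude 0.
(|00⟩, |10⟩): (a, b) = (0.8783, (0.3546 - 0.3207i)) → ((0.8718 - 0.2268i), (0.3703 + 0.2268i))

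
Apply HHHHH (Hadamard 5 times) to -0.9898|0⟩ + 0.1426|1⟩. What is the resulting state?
-0.5991|0⟩ - 0.8007|1⟩

H² = I, so H^5 = H: a single Hadamard. With (a, b) = (-0.9898, 0.1426), H gives ((a + b)/√2, (a − b)/√2) = (-0.5991, -0.8007).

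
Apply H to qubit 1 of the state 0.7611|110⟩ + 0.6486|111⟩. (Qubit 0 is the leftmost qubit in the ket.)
0.5382|100⟩ + 0.4586|101⟩ - 0.5382|110⟩ - 0.4586|111⟩

H on qubit 1 mixes each pair of kets that differ only in qubit 1: amplitudes (a, b) of (|…0…⟩, |…1…⟩) become ((a + b)/√2, (a − b)/√2). Kets absent from the input have amplitude 0.
(|100⟩, |110⟩): (a, b) = (0, 0.7611) → (0.5382, -0.5382)
(|101⟩, |111⟩): (a, b) = (0, 0.6486) → (0.4586, -0.4586)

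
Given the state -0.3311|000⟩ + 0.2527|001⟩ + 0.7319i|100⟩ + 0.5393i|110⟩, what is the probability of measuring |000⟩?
0.1096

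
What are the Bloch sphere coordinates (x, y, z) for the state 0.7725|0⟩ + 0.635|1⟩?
(0.9811, 0, 0.1935)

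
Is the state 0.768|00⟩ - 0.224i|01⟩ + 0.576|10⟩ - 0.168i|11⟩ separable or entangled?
Separable

Writing the state as a|00⟩ + b|01⟩ + c|10⟩ + d|11⟩, it is a product state iff ad − bc = 0.
Here (a, b, c, d) = (0.768, -0.224i, 0.576, -0.168i): ad − bc = (0.768)(-0.168i) − (-0.224i)(0.576) = 0, so the state is separable.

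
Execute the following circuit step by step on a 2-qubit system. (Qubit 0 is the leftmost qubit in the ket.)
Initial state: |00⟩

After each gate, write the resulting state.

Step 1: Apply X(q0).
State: |10⟩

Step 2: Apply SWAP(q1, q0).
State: |01⟩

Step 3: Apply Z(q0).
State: |01⟩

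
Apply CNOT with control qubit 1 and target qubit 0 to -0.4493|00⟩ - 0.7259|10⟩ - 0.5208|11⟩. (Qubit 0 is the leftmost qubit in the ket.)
-0.4493|00⟩ - 0.5208|01⟩ - 0.7259|10⟩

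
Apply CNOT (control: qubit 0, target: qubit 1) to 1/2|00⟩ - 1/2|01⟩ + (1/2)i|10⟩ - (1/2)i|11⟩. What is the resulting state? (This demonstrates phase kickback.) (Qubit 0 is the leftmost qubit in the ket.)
1/2|00⟩ - 1/2|01⟩ - (1/2)i|10⟩ + (1/2)i|11⟩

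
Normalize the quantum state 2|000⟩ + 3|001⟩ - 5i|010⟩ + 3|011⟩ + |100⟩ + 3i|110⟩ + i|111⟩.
0.2626|000⟩ + 0.3939|001⟩ - 0.6565i|010⟩ + 0.3939|011⟩ + 0.1313|100⟩ + 0.3939i|110⟩ + 0.1313i|111⟩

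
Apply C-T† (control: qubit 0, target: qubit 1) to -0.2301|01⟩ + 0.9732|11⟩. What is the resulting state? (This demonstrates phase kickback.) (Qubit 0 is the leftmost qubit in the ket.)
-0.2301|01⟩ + (0.6882 - 0.6882i)|11⟩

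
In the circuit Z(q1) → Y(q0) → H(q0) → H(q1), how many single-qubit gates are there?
4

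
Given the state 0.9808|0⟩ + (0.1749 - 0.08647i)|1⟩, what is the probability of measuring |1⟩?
0.03807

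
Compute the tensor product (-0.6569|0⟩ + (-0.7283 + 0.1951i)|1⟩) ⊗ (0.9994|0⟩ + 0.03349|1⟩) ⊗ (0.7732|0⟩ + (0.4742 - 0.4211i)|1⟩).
-0.5076|000⟩ + (-0.3113 + 0.2765i)|001⟩ - 0.01701|010⟩ + (-0.01043 + 0.009264i)|011⟩ + (-0.5628 + 0.1508i)|100⟩ + (-0.263 + 0.399i)|101⟩ + (-0.01886 + 0.005052i)|110⟩ + (-0.008815 + 0.01337i)|111⟩

amp(|b₁b₂…⟩) = product of the factor amplitudes for bits b₁, b₂, …; only kets whose every factor amplitude is nonzero survive.
|000⟩: (-0.6569)(0.9994)(0.7732) = -0.5076
|001⟩: (-0.6569)(0.9994)(0.4742 - 0.4211i) = (-0.3113 + 0.2765i)
|010⟩: (-0.6569)(0.03349)(0.7732) = -0.01701
|011⟩: (-0.6569)(0.03349)(0.4742 - 0.4211i) = (-0.01043 + 0.009264i)
|100⟩: (-0.7283 + 0.1951i)(0.9994)(0.7732) = (-0.5628 + 0.1508i)
|101⟩: (-0.7283 + 0.1951i)(0.9994)(0.4742 - 0.4211i) = (-0.263 + 0.399i)
|110⟩: (-0.7283 + 0.1951i)(0.03349)(0.7732) = (-0.01886 + 0.005052i)
|111⟩: (-0.7283 + 0.1951i)(0.03349)(0.4742 - 0.4211i) = (-0.008815 + 0.01337i)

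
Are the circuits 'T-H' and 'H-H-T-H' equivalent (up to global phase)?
Yes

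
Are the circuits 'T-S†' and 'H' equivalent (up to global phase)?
No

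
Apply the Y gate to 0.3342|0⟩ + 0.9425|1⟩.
-0.9425i|0⟩ + 0.3342i|1⟩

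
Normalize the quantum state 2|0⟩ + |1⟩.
0.8944|0⟩ + 1/√5|1⟩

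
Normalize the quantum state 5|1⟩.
|1⟩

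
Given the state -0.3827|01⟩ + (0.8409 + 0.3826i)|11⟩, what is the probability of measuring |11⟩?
0.8535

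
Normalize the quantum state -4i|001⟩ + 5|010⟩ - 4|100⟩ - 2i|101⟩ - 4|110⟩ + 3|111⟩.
-0.4313i|001⟩ + 0.5392|010⟩ - 0.4313|100⟩ - 0.2157i|101⟩ - 0.4313|110⟩ + 0.3235|111⟩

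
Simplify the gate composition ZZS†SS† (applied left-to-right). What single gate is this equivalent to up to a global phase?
S†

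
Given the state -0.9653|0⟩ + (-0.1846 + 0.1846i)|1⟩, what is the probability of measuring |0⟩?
0.9318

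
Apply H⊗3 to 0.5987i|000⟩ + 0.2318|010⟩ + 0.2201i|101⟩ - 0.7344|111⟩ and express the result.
(-0.1777 + 0.2895i)|000⟩ + (0.3416 + 0.1339i)|001⟩ + (0.1777 + 0.2895i)|010⟩ + (-0.3416 + 0.1339i)|011⟩ + (0.3416 + 0.1339i)|100⟩ + (-0.1777 + 0.2895i)|101⟩ + (-0.3416 + 0.1339i)|110⟩ + (0.1777 + 0.2895i)|111⟩

H⊗3 gives amp(|y⟩) = (1/2√2) Σ_x (−1)^(x·y) amp(|x⟩), where x·y is the number of positions in which both x and y have a 1.
|000⟩: (0.5987i + 0.2318 + 0.2201i - 0.7344)/(2√2) = (-0.1777 + 0.2895i)
|001⟩: (0.5987i + 0.2318 - 0.2201i + 0.7344)/(2√2) = (0.3416 + 0.1339i)
|010⟩: (0.5987i - 0.2318 + 0.2201i + 0.7344)/(2√2) = (0.1777 + 0.2895i)
|011⟩: (0.5987i - 0.2318 - 0.2201i - 0.7344)/(2√2) = (-0.3416 + 0.1339i)
|100⟩: (0.5987i + 0.2318 - 0.2201i + 0.7344)/(2√2) = (0.3416 + 0.1339i)
|101⟩: (0.5987i + 0.2318 + 0.2201i - 0.7344)/(2√2) = (-0.1777 + 0.2895i)
|110⟩: (0.5987i - 0.2318 - 0.2201i - 0.7344)/(2√2) = (-0.3416 + 0.1339i)
|111⟩: (0.5987i - 0.2318 + 0.2201i + 0.7344)/(2√2) = (0.1777 + 0.2895i)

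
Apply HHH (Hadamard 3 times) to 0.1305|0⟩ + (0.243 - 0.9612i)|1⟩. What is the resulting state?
(0.2641 - 0.6797i)|0⟩ + (-0.07955 + 0.6797i)|1⟩

H² = I, so H^3 = H: a single Hadamard. With (a, b) = (0.1305, (0.243 - 0.9612i)), H gives ((a + b)/√2, (a − b)/√2) = ((0.2641 - 0.6797i), (-0.07955 + 0.6797i)).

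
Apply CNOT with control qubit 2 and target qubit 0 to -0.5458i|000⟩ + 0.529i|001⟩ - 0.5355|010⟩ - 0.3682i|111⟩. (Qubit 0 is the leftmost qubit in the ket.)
-0.5458i|000⟩ - 0.5355|010⟩ - 0.3682i|011⟩ + 0.529i|101⟩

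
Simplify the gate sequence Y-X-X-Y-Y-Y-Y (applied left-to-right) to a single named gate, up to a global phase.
Y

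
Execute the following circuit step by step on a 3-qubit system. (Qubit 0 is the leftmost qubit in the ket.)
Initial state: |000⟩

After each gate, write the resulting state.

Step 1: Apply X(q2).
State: |001⟩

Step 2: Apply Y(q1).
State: i|011⟩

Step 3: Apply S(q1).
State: -|011⟩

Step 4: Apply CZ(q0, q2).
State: -|011⟩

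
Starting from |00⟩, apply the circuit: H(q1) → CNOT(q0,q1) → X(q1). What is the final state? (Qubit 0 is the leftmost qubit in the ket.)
1/√2|00⟩ + 1/√2|01⟩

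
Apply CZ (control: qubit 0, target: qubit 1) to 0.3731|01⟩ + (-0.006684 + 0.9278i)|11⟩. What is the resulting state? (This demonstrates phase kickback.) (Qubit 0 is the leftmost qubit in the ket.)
0.3731|01⟩ + (0.006684 - 0.9278i)|11⟩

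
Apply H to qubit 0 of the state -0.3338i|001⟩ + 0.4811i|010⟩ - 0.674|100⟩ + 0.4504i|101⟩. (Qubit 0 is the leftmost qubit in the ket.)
-0.4766|000⟩ + 0.08245i|001⟩ + 0.3402i|010⟩ + 0.4766|100⟩ - 0.5545i|101⟩ + 0.3402i|110⟩

H on qubit 0 mixes each pair of kets that differ only in qubit 0: amplitudes (a, b) of (|…0…⟩, |…1…⟩) become ((a + b)/√2, (a − b)/√2). Kets absent from the input have amplitude 0.
(|000⟩, |100⟩): (a, b) = (0, -0.674) → (-0.4766, 0.4766)
(|001⟩, |101⟩): (a, b) = (-0.3338i, 0.4504i) → (0.08245i, -0.5545i)
(|010⟩, |110⟩): (a, b) = (0.4811i, 0) → (0.3402i, 0.3402i)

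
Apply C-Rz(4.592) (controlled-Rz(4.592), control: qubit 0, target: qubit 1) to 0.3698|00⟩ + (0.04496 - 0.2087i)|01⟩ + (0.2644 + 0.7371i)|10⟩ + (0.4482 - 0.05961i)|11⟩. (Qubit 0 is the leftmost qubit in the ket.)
0.3698|00⟩ + (0.04496 - 0.2087i)|01⟩ + (0.3762 - 0.6868i)|10⟩ + (-0.2527 + 0.375i)|11⟩

C-Rz(4.592) leaves the control-|0⟩ kets |00⟩, |01⟩ unchanged and applies Rz(4.592) to qubit 1 on the control-|1⟩ pair (|10⟩, |11⟩).
Rz(4.592) = [[e^(−iθ/2), 0], [0, e^(iθ/2)]] with e^(±iθ/2) = cos(θ/2) ± i·sin(θ/2); θ = 4.592, cos(θ/2) ≈ -0.663288, sin(θ/2) ≈ 0.748364.
With a = amp(|10⟩) = (0.2644 + 0.7371i) and b = amp(|11⟩) = (0.4482 - 0.05961i):
new amp(|10⟩) = (-0.663288 - 0.748364i)·a = (0.3762 - 0.6868i)
new amp(|11⟩) = (-0.663288 + 0.748364i)·b = (-0.2527 + 0.375i)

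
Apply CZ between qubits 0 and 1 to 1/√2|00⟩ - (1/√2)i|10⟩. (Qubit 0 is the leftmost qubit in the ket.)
1/√2|00⟩ - (1/√2)i|10⟩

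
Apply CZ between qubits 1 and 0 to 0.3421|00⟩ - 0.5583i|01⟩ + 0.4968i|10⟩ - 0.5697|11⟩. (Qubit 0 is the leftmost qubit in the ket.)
0.3421|00⟩ - 0.5583i|01⟩ + 0.4968i|10⟩ + 0.5697|11⟩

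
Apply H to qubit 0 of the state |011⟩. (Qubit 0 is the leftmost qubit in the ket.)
1/√2|011⟩ + 1/√2|111⟩

H on qubit 0 mixes each pair of kets that differ only in qubit 0: amplitudes (a, b) of (|…0…⟩, |…1…⟩) become ((a + b)/√2, (a − b)/√2). Kets absent from the input have amplitude 0.
(|011⟩, |111⟩): (a, b) = (1, 0) → (1/√2, 1/√2)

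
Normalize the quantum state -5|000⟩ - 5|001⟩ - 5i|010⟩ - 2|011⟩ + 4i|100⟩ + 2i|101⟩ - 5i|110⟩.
-0.449|000⟩ - 0.449|001⟩ - 0.449i|010⟩ - 0.1796|011⟩ + 0.3592i|100⟩ + 0.1796i|101⟩ - 0.449i|110⟩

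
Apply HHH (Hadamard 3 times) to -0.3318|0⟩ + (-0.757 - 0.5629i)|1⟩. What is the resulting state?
(-0.7699 - 0.398i)|0⟩ + (0.3007 + 0.398i)|1⟩

H² = I, so H^3 = H: a single Hadamard. With (a, b) = (-0.3318, (-0.757 - 0.5629i)), H gives ((a + b)/√2, (a − b)/√2) = ((-0.7699 - 0.398i), (0.3007 + 0.398i)).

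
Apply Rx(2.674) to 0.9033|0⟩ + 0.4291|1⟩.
(0.2093 - 0.4174i)|0⟩ + (0.09941 - 0.8787i)|1⟩

Rx(2.674) = [[cos(θ/2), −i·sin(θ/2)], [−i·sin(θ/2), cos(θ/2)]]; θ = 2.674, cos(θ/2) ≈ 0.231672, sin(θ/2) ≈ 0.972794.
With a = amp(|0⟩) = 0.9033 and b = amp(|1⟩) = 0.4291:
new amp(|0⟩) = (0.231672)·a + (-0.972794i)·b = (0.2093 - 0.4174i)
new amp(|1⟩) = (-0.972794i)·a + (0.231672)·b = (0.09941 - 0.8787i)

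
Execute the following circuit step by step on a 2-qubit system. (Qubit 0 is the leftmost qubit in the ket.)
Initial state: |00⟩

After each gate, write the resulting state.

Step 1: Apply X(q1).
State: |01⟩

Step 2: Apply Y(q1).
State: -i|00⟩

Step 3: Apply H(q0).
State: -(1/√2)i|00⟩ - (1/√2)i|10⟩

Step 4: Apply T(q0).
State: -(1/√2)i|00⟩ + (1/2 - (1/2)i)|10⟩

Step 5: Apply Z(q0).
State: -(1/√2)i|00⟩ + (-1/2 + (1/2)i)|10⟩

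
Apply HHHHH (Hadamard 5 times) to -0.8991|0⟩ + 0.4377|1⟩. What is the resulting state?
-0.3263|0⟩ - 0.9453|1⟩

H² = I, so H^5 = H: a single Hadamard. With (a, b) = (-0.8991, 0.4377), H gives ((a + b)/√2, (a − b)/√2) = (-0.3263, -0.9453).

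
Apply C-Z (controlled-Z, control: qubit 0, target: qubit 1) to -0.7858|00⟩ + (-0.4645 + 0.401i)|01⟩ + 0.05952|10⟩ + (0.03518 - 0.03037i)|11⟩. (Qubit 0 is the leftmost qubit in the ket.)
-0.7858|00⟩ + (-0.4645 + 0.401i)|01⟩ + 0.05952|10⟩ + (-0.03518 + 0.03037i)|11⟩

C-Z leaves the control-|0⟩ kets |00⟩, |01⟩ unchanged and applies Z to qubit 1 on the control-|1⟩ pair (|10⟩, |11⟩).
Z = [[1, 0], [0, -1]].
With a = amp(|10⟩) = 0.05952 and b = amp(|11⟩) = (0.03518 - 0.03037i):
new amp(|10⟩) = (1)·a = 0.05952
new amp(|11⟩) = (-1)·b = (-0.03518 + 0.03037i)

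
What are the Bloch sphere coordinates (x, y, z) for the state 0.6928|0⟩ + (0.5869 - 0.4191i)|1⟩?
(0.8132, -0.5807, -0.04012)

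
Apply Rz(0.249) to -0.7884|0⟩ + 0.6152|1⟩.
(-0.7823 + 0.0979i)|0⟩ + (0.6104 + 0.07639i)|1⟩

Rz(0.249) = [[e^(−iθ/2), 0], [0, e^(iθ/2)]] with e^(±iθ/2) = cos(θ/2) ± i·sin(θ/2); θ = 0.249, cos(θ/2) ≈ 0.99226, sin(θ/2) ≈ 0.124179.
With a = amp(|0⟩) = -0.7884 and b = amp(|1⟩) = 0.6152:
new amp(|0⟩) = (0.99226 - 0.124179i)·a = (-0.7823 + 0.0979i)
new amp(|1⟩) = (0.99226 + 0.124179i)·b = (0.6104 + 0.07639i)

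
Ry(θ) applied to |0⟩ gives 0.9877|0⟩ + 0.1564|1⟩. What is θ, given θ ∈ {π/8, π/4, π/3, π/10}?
π/10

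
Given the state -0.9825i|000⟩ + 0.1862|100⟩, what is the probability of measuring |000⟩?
0.9653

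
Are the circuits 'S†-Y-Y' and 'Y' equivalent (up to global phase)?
No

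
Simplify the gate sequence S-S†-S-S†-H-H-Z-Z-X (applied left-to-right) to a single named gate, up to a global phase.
X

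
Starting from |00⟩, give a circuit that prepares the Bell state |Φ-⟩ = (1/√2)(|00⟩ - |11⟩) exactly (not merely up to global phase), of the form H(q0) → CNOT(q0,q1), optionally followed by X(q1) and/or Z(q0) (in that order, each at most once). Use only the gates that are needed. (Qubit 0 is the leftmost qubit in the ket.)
H(q0) → CNOT(q0,q1) → Z(q0)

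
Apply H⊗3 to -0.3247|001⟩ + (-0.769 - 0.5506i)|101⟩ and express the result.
(-0.3867 - 0.1947i)|000⟩ + (0.3867 + 0.1947i)|001⟩ + (-0.3867 - 0.1947i)|010⟩ + (0.3867 + 0.1947i)|011⟩ + (0.1571 + 0.1947i)|100⟩ + (-0.1571 - 0.1947i)|101⟩ + (0.1571 + 0.1947i)|110⟩ + (-0.1571 - 0.1947i)|111⟩

H⊗3 gives amp(|y⟩) = (1/2√2) Σ_x (−1)^(x·y) amp(|x⟩), where x·y is the number of positions in which both x and y have a 1.
|000⟩: (-0.3247 + (-0.769 - 0.5506i))/(2√2) = (-0.3867 - 0.1947i)
|001⟩: (0.3247 - (-0.769 - 0.5506i))/(2√2) = (0.3867 + 0.1947i)
|010⟩: (-0.3247 + (-0.769 - 0.5506i))/(2√2) = (-0.3867 - 0.1947i)
|011⟩: (0.3247 - (-0.769 - 0.5506i))/(2√2) = (0.3867 + 0.1947i)
|100⟩: (-0.3247 - (-0.769 - 0.5506i))/(2√2) = (0.1571 + 0.1947i)
|101⟩: (0.3247 + (-0.769 - 0.5506i))/(2√2) = (-0.1571 - 0.1947i)
|110⟩: (-0.3247 - (-0.769 - 0.5506i))/(2√2) = (0.1571 + 0.1947i)
|111⟩: (0.3247 + (-0.769 - 0.5506i))/(2√2) = (-0.1571 - 0.1947i)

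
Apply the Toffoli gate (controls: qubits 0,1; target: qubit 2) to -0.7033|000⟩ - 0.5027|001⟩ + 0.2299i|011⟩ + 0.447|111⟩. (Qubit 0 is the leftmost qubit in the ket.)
-0.7033|000⟩ - 0.5027|001⟩ + 0.2299i|011⟩ + 0.447|110⟩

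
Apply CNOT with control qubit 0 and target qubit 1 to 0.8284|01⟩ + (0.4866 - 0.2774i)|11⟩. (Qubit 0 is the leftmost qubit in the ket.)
0.8284|01⟩ + (0.4866 - 0.2774i)|10⟩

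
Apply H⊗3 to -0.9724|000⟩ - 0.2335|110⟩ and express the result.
-0.4264|000⟩ - 0.4264|001⟩ - 0.2612|010⟩ - 0.2612|011⟩ - 0.2612|100⟩ - 0.2612|101⟩ - 0.4264|110⟩ - 0.4264|111⟩

H⊗3 gives amp(|y⟩) = (1/2√2) Σ_x (−1)^(x·y) amp(|x⟩), where x·y is the number of positions in which both x and y have a 1.
|000⟩: (-0.9724 - 0.2335)/(2√2) = -0.4264
|001⟩: (-0.9724 - 0.2335)/(2√2) = -0.4264
|010⟩: (-0.9724 + 0.2335)/(2√2) = -0.2612
|011⟩: (-0.9724 + 0.2335)/(2√2) = -0.2612
|100⟩: (-0.9724 + 0.2335)/(2√2) = -0.2612
|101⟩: (-0.9724 + 0.2335)/(2√2) = -0.2612
|110⟩: (-0.9724 - 0.2335)/(2√2) = -0.4264
|111⟩: (-0.9724 - 0.2335)/(2√2) = -0.4264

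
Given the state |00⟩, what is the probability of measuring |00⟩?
1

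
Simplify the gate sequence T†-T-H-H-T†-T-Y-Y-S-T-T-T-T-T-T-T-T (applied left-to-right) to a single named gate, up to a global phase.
S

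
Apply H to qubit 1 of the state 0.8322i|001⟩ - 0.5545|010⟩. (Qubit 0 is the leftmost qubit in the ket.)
-0.3921|000⟩ + 0.5885i|001⟩ + 0.3921|010⟩ + 0.5885i|011⟩

H on qubit 1 mixes each pair of kets that differ only in qubit 1: amplitudes (a, b) of (|…0…⟩, |…1…⟩) become ((a + b)/√2, (a − b)/√2). Kets absent from the input have amplitude 0.
(|000⟩, |010⟩): (a, b) = (0, -0.5545) → (-0.3921, 0.3921)
(|001⟩, |011⟩): (a, b) = (0.8322i, 0) → (0.5885i, 0.5885i)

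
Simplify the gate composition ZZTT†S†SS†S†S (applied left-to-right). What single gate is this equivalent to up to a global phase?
S†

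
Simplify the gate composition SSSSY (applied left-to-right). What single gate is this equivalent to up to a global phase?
Y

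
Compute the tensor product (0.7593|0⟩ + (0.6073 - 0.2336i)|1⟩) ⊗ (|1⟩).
0.7593|01⟩ + (0.6073 - 0.2336i)|11⟩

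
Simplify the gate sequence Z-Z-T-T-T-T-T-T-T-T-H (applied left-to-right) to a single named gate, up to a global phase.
H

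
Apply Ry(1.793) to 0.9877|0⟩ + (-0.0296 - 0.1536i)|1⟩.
(0.6398 + 0.12i)|0⟩ + (0.7531 - 0.0959i)|1⟩

Ry(1.793) = [[cos(θ/2), −sin(θ/2)], [sin(θ/2), cos(θ/2)]]; θ = 1.793, cos(θ/2) ≈ 0.624348, sin(θ/2) ≈ 0.781146.
With a = amp(|0⟩) = 0.9877 and b = amp(|1⟩) = (-0.0296 - 0.1536i):
new amp(|0⟩) = (0.624348)·a + (-0.781146)·b = (0.6398 + 0.12i)
new amp(|1⟩) = (0.781146)·a + (0.624348)·b = (0.7531 - 0.0959i)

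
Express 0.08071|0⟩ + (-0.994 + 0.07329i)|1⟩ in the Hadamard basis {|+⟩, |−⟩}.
(-0.6458 + 0.05182i)|+⟩ + (0.7599 - 0.05182i)|−⟩

With |ψ⟩ = α|0⟩ + β|1⟩, the Hadamard-basis coefficients are ⟨+|ψ⟩ = (α + β)/√2 and ⟨−|ψ⟩ = (α − β)/√2.
Here α = 0.08071, β = (-0.994 + 0.07329i): (α + β)/√2 = (-0.6458 + 0.05182i), (α − β)/√2 = (0.7599 - 0.05182i).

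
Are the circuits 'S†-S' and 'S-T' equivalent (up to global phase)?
No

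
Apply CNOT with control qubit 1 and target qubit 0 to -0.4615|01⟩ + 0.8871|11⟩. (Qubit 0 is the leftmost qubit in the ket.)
0.8871|01⟩ - 0.4615|11⟩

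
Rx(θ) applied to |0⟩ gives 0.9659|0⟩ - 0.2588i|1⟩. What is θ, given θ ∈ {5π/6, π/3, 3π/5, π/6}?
π/6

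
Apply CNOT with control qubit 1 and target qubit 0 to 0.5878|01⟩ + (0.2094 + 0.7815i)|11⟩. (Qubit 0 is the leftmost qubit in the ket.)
(0.2094 + 0.7815i)|01⟩ + 0.5878|11⟩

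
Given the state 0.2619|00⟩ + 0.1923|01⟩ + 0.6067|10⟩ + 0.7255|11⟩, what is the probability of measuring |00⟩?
0.06859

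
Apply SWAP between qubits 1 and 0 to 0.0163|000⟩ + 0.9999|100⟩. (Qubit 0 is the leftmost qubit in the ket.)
0.0163|000⟩ + 0.9999|010⟩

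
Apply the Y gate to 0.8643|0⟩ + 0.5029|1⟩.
-0.5029i|0⟩ + 0.8643i|1⟩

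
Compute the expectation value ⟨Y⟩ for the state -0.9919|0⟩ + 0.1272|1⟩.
0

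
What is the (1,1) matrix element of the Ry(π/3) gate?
0.866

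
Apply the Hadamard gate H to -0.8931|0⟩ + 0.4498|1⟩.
-0.3135|0⟩ - 0.9496|1⟩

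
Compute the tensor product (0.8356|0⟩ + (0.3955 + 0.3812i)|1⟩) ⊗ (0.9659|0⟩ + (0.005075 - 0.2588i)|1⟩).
0.8071|00⟩ + (0.004241 - 0.2163i)|01⟩ + (0.382 + 0.3682i)|10⟩ + (0.1007 - 0.1004i)|11⟩

amp(|b₁b₂…⟩) = product of the factor amplitudes for bits b₁, b₂, …; only kets whose every factor amplitude is nonzero survive.
|00⟩: (0.8356)(0.9659) = 0.8071
|01⟩: (0.8356)(0.005075 - 0.2588i) = (0.004241 - 0.2163i)
|10⟩: (0.3955 + 0.3812i)(0.9659) = (0.382 + 0.3682i)
|11⟩: (0.3955 + 0.3812i)(0.005075 - 0.2588i) = (0.1007 - 0.1004i)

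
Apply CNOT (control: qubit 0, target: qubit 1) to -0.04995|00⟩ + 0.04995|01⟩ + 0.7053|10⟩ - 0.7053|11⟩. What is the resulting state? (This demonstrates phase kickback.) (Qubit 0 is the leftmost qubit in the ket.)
-0.04995|00⟩ + 0.04995|01⟩ - 0.7053|10⟩ + 0.7053|11⟩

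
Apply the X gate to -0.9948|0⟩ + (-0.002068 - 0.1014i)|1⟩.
(-0.002068 - 0.1014i)|0⟩ - 0.9948|1⟩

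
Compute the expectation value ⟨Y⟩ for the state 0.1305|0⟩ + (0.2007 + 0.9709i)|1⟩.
0.2534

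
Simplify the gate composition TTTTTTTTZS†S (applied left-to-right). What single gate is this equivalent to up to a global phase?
Z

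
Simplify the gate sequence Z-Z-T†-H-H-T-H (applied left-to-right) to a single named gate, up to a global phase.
H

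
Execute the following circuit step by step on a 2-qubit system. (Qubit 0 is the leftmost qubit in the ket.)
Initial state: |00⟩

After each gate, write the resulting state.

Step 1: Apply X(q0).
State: |10⟩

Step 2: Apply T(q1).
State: |10⟩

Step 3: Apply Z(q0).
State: -|10⟩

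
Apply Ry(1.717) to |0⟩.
0.6536|0⟩ + 0.7569|1⟩

Ry(1.717) = [[cos(θ/2), −sin(θ/2)], [sin(θ/2), cos(θ/2)]]; θ = 1.717, cos(θ/2) ≈ 0.653573, sin(θ/2) ≈ 0.756863.
With a = amp(|0⟩) = 1 and b = amp(|1⟩) = 0:
new amp(|0⟩) = (0.653573)·a + (-0.756863)·b = 0.6536
new amp(|1⟩) = (0.756863)·a + (0.653573)·b = 0.7569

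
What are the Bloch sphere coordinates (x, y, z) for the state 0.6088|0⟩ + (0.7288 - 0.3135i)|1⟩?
(0.8874, -0.3817, -0.2588)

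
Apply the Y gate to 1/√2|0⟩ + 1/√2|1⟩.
-(1/√2)i|0⟩ + (1/√2)i|1⟩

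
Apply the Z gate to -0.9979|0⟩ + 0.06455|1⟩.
-0.9979|0⟩ - 0.06455|1⟩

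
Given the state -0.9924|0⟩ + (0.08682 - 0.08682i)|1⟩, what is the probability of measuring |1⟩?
0.01508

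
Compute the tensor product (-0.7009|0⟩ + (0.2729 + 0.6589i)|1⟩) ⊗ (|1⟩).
-0.7009|01⟩ + (0.2729 + 0.6589i)|11⟩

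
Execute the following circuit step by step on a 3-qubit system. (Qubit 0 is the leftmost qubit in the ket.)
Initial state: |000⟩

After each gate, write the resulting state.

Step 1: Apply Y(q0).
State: i|100⟩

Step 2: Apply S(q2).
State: i|100⟩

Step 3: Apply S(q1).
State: i|100⟩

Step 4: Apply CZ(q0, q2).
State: i|100⟩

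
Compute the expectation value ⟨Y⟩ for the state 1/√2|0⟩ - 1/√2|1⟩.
0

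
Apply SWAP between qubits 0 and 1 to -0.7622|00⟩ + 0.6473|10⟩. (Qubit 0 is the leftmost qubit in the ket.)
-0.7622|00⟩ + 0.6473|01⟩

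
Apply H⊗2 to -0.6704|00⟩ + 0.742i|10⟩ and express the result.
(-0.3352 + 0.371i)|00⟩ + (-0.3352 + 0.371i)|01⟩ + (-0.3352 - 0.371i)|10⟩ + (-0.3352 - 0.371i)|11⟩

H⊗2 gives amp(|y⟩) = (1/2) Σ_x (−1)^(x·y) amp(|x⟩), where x·y is the number of positions in which both x and y have a 1.
|00⟩: (-0.6704 + 0.742i)/2 = (-0.3352 + 0.371i)
|01⟩: (-0.6704 + 0.742i)/2 = (-0.3352 + 0.371i)
|10⟩: (-0.6704 - 0.742i)/2 = (-0.3352 - 0.371i)
|11⟩: (-0.6704 - 0.742i)/2 = (-0.3352 - 0.371i)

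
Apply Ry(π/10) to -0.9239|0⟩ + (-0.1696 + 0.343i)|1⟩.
(-0.886 - 0.05366i)|0⟩ + (-0.312 + 0.3388i)|1⟩

Ry(π/10) = [[cos(θ/2), −sin(θ/2)], [sin(θ/2), cos(θ/2)]]; θ = π/10, cos(θ/2) ≈ 0.987688, sin(θ/2) ≈ 0.156434.
With a = amp(|0⟩) = -0.9239 and b = amp(|1⟩) = (-0.1696 + 0.343i):
new amp(|0⟩) = (0.987688)·a + (-0.156434)·b = (-0.886 - 0.05366i)
new amp(|1⟩) = (0.156434)·a + (0.987688)·b = (-0.312 + 0.3388i)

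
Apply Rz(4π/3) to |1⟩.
(-1/2 + 0.866i)|1⟩

Rz(4π/3) = [[e^(−iθ/2), 0], [0, e^(iθ/2)]] with e^(±iθ/2) = cos(θ/2) ± i·sin(θ/2); θ = 4π/3, cos(θ/2) ≈ -0.5, sin(θ/2) ≈ 0.866025.
With a = amp(|0⟩) = 0 and b = amp(|1⟩) = 1:
new amp(|0⟩) = (-0.5 - 0.866025i)·a = 0
new amp(|1⟩) = (-0.5 + 0.866025i)·b = (-1/2 + 0.866i)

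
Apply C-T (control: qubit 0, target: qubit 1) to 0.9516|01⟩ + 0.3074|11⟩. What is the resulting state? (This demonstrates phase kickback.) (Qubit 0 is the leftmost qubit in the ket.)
0.9516|01⟩ + (0.2174 + 0.2174i)|11⟩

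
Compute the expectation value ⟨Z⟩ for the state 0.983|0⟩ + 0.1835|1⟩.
0.9326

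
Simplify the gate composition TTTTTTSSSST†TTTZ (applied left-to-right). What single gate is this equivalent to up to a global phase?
Z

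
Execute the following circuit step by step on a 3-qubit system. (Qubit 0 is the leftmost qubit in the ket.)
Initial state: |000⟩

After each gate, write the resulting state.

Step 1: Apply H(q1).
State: 1/√2|000⟩ + 1/√2|010⟩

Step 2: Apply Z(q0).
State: 1/√2|000⟩ + 1/√2|010⟩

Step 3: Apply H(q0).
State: 1/2|000⟩ + 1/2|010⟩ + 1/2|100⟩ + 1/2|110⟩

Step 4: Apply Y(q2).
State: (1/2)i|001⟩ + (1/2)i|011⟩ + (1/2)i|101⟩ + (1/2)i|111⟩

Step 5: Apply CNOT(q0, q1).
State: (1/2)i|001⟩ + (1/2)i|011⟩ + (1/2)i|101⟩ + (1/2)i|111⟩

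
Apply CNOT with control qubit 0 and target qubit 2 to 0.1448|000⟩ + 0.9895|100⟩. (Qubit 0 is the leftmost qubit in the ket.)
0.1448|000⟩ + 0.9895|101⟩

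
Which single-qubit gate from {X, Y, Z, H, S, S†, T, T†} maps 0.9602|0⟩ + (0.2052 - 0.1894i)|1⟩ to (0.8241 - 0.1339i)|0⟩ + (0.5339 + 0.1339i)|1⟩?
H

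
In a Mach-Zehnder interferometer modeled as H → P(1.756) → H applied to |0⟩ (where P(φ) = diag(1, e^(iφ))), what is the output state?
(0.4079 + 0.4914i)|0⟩ + (0.5921 - 0.4914i)|1⟩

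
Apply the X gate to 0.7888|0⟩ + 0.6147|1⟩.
0.6147|0⟩ + 0.7888|1⟩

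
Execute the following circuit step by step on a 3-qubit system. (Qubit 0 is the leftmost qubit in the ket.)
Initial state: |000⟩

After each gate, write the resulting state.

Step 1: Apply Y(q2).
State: i|001⟩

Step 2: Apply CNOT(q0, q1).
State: i|001⟩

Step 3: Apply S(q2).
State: -|001⟩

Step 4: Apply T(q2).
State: (-1/√2 - (1/√2)i)|001⟩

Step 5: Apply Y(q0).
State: (1/√2 - (1/√2)i)|101⟩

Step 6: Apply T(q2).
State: |101⟩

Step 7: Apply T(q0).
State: (1/√2 + (1/√2)i)|101⟩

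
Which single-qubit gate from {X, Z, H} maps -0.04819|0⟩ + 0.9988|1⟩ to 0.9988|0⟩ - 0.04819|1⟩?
X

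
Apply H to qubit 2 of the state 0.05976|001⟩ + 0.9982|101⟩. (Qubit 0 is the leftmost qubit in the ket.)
0.04226|000⟩ - 0.04226|001⟩ + 0.7058|100⟩ - 0.7058|101⟩

H on qubit 2 mixes each pair of kets that differ only in qubit 2: amplitudes (a, b) of (|…0…⟩, |…1…⟩) become ((a + b)/√2, (a − b)/√2). Kets absent from the input have amplitude 0.
(|000⟩, |001⟩): (a, b) = (0, 0.05976) → (0.04226, -0.04226)
(|100⟩, |101⟩): (a, b) = (0, 0.9982) → (0.7058, -0.7058)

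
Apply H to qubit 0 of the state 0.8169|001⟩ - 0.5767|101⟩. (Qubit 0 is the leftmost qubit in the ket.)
0.1698|001⟩ + 0.9854|101⟩

H on qubit 0 mixes each pair of kets that differ only in qubit 0: amplitudes (a, b) of (|…0…⟩, |…1…⟩) become ((a + b)/√2, (a − b)/√2). Kets absent from the input have amplitude 0.
(|001⟩, |101⟩): (a, b) = (0.8169, -0.5767) → (0.1698, 0.9854)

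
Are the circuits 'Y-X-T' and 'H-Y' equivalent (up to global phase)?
No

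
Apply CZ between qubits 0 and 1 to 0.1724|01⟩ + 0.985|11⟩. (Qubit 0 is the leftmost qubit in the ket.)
0.1724|01⟩ - 0.985|11⟩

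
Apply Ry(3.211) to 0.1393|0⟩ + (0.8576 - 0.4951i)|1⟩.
(-0.8619 + 0.4948i)|0⟩ + (0.1095 + 0.01718i)|1⟩

Ry(3.211) = [[cos(θ/2), −sin(θ/2)], [sin(θ/2), cos(θ/2)]]; θ = 3.211, cos(θ/2) ≈ -0.0346967, sin(θ/2) ≈ 0.999398.
With a = amp(|0⟩) = 0.1393 and b = amp(|1⟩) = (0.8576 - 0.4951i):
new amp(|0⟩) = (-0.0346967)·a + (-0.999398)·b = (-0.8619 + 0.4948i)
new amp(|1⟩) = (0.999398)·a + (-0.0346967)·b = (0.1095 + 0.01718i)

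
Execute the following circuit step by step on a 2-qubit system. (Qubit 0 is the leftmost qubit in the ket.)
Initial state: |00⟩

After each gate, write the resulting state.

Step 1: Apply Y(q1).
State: i|01⟩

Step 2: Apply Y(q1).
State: |00⟩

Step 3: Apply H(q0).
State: 1/√2|00⟩ + 1/√2|10⟩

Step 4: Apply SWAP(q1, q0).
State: 1/√2|00⟩ + 1/√2|01⟩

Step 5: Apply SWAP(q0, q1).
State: 1/√2|00⟩ + 1/√2|10⟩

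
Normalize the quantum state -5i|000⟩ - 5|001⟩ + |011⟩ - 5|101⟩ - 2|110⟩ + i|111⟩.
-0.5556i|000⟩ - 0.5556|001⟩ + 0.1111|011⟩ - 0.5556|101⟩ - 0.2222|110⟩ + 0.1111i|111⟩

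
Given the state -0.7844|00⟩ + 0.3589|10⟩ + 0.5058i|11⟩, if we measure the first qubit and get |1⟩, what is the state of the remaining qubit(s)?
0.5787|0⟩ + 0.8155i|1⟩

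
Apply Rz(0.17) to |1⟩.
(0.9964 + 0.0849i)|1⟩

Rz(0.17) = [[e^(−iθ/2), 0], [0, e^(iθ/2)]] with e^(±iθ/2) = cos(θ/2) ± i·sin(θ/2); θ = 0.17, cos(θ/2) ≈ 0.99639, sin(θ/2) ≈ 0.0848977.
With a = amp(|0⟩) = 0 and b = amp(|1⟩) = 1:
new amp(|0⟩) = (0.99639 - 0.0848977i)·a = 0
new amp(|1⟩) = (0.99639 + 0.0848977i)·b = (0.9964 + 0.0849i)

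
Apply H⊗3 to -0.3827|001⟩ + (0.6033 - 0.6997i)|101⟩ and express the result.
(0.07799 - 0.2474i)|000⟩ + (-0.07799 + 0.2474i)|001⟩ + (0.07799 - 0.2474i)|010⟩ + (-0.07799 + 0.2474i)|011⟩ + (-0.3486 + 0.2474i)|100⟩ + (0.3486 - 0.2474i)|101⟩ + (-0.3486 + 0.2474i)|110⟩ + (0.3486 - 0.2474i)|111⟩

H⊗3 gives amp(|y⟩) = (1/2√2) Σ_x (−1)^(x·y) amp(|x⟩), where x·y is the number of positions in which both x and y have a 1.
|000⟩: (-0.3827 + (0.6033 - 0.6997i))/(2√2) = (0.07799 - 0.2474i)
|001⟩: (0.3827 - (0.6033 - 0.6997i))/(2√2) = (-0.07799 + 0.2474i)
|010⟩: (-0.3827 + (0.6033 - 0.6997i))/(2√2) = (0.07799 - 0.2474i)
|011⟩: (0.3827 - (0.6033 - 0.6997i))/(2√2) = (-0.07799 + 0.2474i)
|100⟩: (-0.3827 - (0.6033 - 0.6997i))/(2√2) = (-0.3486 + 0.2474i)
|101⟩: (0.3827 + (0.6033 - 0.6997i))/(2√2) = (0.3486 - 0.2474i)
|110⟩: (-0.3827 - (0.6033 - 0.6997i))/(2√2) = (-0.3486 + 0.2474i)
|111⟩: (0.3827 + (0.6033 - 0.6997i))/(2√2) = (0.3486 - 0.2474i)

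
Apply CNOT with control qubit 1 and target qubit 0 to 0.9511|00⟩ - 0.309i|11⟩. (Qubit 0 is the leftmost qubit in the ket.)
0.9511|00⟩ - 0.309i|01⟩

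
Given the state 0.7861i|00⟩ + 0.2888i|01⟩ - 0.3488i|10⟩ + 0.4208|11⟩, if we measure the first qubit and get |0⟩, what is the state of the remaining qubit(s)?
0.9387i|0⟩ + 0.3448i|1⟩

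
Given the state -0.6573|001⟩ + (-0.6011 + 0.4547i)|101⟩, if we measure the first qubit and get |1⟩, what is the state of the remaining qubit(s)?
(-0.7975 + 0.6033i)|01⟩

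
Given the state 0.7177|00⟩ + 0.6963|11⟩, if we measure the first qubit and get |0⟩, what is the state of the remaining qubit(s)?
|0⟩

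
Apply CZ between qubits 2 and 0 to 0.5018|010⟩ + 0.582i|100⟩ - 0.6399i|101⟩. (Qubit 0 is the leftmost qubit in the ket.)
0.5018|010⟩ + 0.582i|100⟩ + 0.6399i|101⟩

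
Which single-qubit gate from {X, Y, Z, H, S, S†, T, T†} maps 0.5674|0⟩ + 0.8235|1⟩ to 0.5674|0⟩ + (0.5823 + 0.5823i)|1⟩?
T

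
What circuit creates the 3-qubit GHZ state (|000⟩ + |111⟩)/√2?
H(q0) → CNOT(q0,q1) → CNOT(q0,q2)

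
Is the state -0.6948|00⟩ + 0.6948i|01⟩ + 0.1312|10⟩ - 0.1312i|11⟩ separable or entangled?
Separable

Writing the state as a|00⟩ + b|01⟩ + c|10⟩ + d|11⟩, it is a product state iff ad − bc = 0.
Here (a, b, c, d) = (-0.6948, 0.6948i, 0.1312, -0.1312i): ad − bc = (-0.6948)(-0.1312i) − (0.6948i)(0.1312) = 0, so the state is separable.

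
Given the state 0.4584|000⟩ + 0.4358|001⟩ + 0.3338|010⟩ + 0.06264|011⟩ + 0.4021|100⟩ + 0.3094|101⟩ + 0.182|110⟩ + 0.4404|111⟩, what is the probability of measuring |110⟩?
0.03312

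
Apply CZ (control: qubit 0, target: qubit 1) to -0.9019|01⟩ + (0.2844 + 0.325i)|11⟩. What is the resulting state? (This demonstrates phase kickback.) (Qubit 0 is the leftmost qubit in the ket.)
-0.9019|01⟩ + (-0.2844 - 0.325i)|11⟩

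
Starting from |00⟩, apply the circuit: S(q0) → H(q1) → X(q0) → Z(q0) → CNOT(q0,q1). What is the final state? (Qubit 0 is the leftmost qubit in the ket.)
-1/√2|10⟩ - 1/√2|11⟩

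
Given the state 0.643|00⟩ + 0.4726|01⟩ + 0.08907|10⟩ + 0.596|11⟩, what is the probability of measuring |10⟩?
0.007933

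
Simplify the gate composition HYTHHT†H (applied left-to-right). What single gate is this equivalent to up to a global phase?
Y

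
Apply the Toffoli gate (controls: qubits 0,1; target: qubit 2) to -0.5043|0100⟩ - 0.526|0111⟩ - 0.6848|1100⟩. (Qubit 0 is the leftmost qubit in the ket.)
-0.5043|0100⟩ - 0.526|0111⟩ - 0.6848|1110⟩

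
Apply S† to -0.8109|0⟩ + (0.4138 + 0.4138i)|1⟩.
-0.8109|0⟩ + (0.4138 - 0.4138i)|1⟩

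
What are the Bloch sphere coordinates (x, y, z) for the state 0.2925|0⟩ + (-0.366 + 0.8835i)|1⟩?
(-0.2141, 0.5168, -0.829)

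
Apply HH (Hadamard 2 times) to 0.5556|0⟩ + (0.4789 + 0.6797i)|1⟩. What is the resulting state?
0.5556|0⟩ + (0.4789 + 0.6797i)|1⟩

H² = I, so an even number of Hadamards cancels: H^2 = I and the state is unchanged.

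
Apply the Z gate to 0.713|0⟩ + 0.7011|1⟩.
0.713|0⟩ - 0.7011|1⟩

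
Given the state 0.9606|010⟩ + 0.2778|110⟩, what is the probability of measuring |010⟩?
0.9228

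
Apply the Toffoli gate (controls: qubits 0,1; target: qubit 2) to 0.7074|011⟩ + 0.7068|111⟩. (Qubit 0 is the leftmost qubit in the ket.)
0.7074|011⟩ + 0.7068|110⟩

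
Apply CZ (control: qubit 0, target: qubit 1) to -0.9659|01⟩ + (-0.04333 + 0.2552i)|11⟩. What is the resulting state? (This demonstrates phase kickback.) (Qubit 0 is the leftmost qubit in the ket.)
-0.9659|01⟩ + (0.04333 - 0.2552i)|11⟩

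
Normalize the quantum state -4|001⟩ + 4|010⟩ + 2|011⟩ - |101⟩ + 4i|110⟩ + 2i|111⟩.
-0.5298|001⟩ + 0.5298|010⟩ + 0.2649|011⟩ - 0.1325|101⟩ + 0.5298i|110⟩ + 0.2649i|111⟩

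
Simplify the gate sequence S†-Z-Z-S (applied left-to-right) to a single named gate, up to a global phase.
I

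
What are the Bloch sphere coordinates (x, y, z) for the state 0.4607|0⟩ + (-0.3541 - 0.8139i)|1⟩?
(-0.3263, -0.7499, -0.5756)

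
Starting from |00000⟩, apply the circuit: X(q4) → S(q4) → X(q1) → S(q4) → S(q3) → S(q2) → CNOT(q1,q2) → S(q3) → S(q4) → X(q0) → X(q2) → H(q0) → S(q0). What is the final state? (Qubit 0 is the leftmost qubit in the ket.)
-(1/√2)i|01001⟩ - 1/√2|11001⟩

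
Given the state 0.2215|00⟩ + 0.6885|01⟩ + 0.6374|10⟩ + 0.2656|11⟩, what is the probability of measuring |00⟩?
0.04906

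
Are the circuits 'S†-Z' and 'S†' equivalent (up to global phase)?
No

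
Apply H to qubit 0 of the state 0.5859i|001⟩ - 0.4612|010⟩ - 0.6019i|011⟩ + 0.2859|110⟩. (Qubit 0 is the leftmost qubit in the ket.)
0.4143i|001⟩ - 0.124|010⟩ - 0.4256i|011⟩ + 0.4143i|101⟩ - 0.5283|110⟩ - 0.4256i|111⟩

H on qubit 0 mixes each pair of kets that differ only in qubit 0: amplitudes (a, b) of (|…0…⟩, |…1…⟩) become ((a + b)/√2, (a − b)/√2). Kets absent from the input have amplitude 0.
(|001⟩, |101⟩): (a, b) = (0.5859i, 0) → (0.4143i, 0.4143i)
(|010⟩, |110⟩): (a, b) = (-0.4612, 0.2859) → (-0.124, -0.5283)
(|011⟩, |111⟩): (a, b) = (-0.6019i, 0) → (-0.4256i, -0.4256i)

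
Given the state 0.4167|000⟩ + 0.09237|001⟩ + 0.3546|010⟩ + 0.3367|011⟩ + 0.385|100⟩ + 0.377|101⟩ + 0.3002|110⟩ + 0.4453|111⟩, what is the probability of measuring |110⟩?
0.09012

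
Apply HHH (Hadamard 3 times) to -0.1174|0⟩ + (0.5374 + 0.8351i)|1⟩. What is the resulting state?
(0.297 + 0.5905i)|0⟩ + (-0.463 - 0.5905i)|1⟩

H² = I, so H^3 = H: a single Hadamard. With (a, b) = (-0.1174, (0.5374 + 0.8351i)), H gives ((a + b)/√2, (a − b)/√2) = ((0.297 + 0.5905i), (-0.463 - 0.5905i)).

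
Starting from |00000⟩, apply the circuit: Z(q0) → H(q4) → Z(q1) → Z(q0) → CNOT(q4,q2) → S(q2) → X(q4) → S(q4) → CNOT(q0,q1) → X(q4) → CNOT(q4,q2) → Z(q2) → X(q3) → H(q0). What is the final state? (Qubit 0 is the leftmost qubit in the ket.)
(1/2)i|00010⟩ + (1/2)i|00011⟩ + (1/2)i|10010⟩ + (1/2)i|10011⟩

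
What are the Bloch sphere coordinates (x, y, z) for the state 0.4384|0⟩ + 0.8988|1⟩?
(0.7881, 0, -0.6156)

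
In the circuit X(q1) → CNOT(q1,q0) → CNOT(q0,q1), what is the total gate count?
3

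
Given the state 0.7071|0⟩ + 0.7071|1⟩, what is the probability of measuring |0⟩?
0.5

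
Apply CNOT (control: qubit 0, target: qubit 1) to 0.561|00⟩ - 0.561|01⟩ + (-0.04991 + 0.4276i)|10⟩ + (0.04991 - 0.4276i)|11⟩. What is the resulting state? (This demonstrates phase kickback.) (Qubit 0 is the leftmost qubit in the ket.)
0.561|00⟩ - 0.561|01⟩ + (0.04991 - 0.4276i)|10⟩ + (-0.04991 + 0.4276i)|11⟩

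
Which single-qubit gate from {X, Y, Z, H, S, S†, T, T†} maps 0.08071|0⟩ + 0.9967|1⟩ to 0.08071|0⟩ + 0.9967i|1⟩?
S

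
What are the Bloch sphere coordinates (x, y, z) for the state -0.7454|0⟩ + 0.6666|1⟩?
(-0.9938, 0, 0.1113)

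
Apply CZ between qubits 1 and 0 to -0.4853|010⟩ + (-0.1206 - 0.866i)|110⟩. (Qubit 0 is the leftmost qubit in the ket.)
-0.4853|010⟩ + (0.1206 + 0.866i)|110⟩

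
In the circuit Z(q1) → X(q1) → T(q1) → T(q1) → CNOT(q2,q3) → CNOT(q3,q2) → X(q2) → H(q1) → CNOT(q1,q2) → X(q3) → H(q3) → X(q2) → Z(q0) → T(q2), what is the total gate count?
14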